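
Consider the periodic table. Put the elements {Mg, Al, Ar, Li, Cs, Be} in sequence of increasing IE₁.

Li is in period 2, group 1; Be is in period 2, group 2; Mg is in period 3, group 2; Al is in period 3, group 13; Ar is in period 3, group 18; Cs is in period 6, group 1.
Across a period the outer electron is held more tightly (higher IE₁); down a group it sits in a higher shell, more shielded, and comes off more easily.
Neither a single period nor a single group — weigh both effects.
Li > Cs: Li sits above Cs in group 1, so the down-group effect alone puts Li higher.
Al > Li: period and group pull opposite ways; the across-period shift dominates (578 vs 520 kJ/mol).
Mg > Al: this pair runs against the simple trend — see the exception note.
Be > Mg: they share group 2; the group trend gives Be the larger value.
Ar > Be: period and group pull opposite ways; the across-period shift dominates (1521 vs 900 kJ/mol).
Note the exception: Mg has a higher first ionization energy than Al, contrary to the simple trend — Al's single 3p electron is easier to remove than one from Mg's filled 3s².
Approximate values (kJ/mol): Li 520, Be 900, Mg 738, Al 578, Ar 1521, Cs 376.
So from lowest to highest: Cs < Li < Al < Mg < Be < Ar.

Cs < Li < Al < Mg < Be < Ar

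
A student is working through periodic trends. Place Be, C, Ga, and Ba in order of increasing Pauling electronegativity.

Be is in period 2, group 2; C is in period 2, group 14; Ga is in period 4, group 13; Ba is in period 6, group 2.
Atoms toward the upper right of the periodic table pull bonding electrons most strongly.
Here both period and group differ, so the two effects have to be weighed against each other.
Be > Ba: Be sits above Ba in group 2, so the down-group effect alone puts Be higher.
Ga > Be: period and group pull opposite ways; the across-period shift dominates (1.81 vs 1.57).
C > Ga: both effects reinforce here, so C is clearly the higher of the two.
For reference (Pauling): Be 1.57, C 2.55, Ga 1.81, Ba 0.89.
So from lowest to highest: Ba < Be < Ga < C.

Ba, Be, Ga, C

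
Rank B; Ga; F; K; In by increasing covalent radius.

B is in period 2, group 13; F is in period 2, group 17; K is in period 4, group 1; Ga is in period 4, group 13; In is in period 5, group 13.
Atomic radius shrinks across a period as nuclear charge pulls the same shell inward, and grows down a group as new shells are added.
Neither a single period nor a single group — weigh both effects.
B > F: both are in period 2; the period trend gives B the larger value.
Ga > B: they share group 13; the group trend gives Ga the larger value.
In > Ga: In sits below Ga in group 13, so the down-group effect alone puts In larger.
K > In: the two effects oppose for this pair; the across-period effect wins (196 vs 142 pm).
Tabulated atomic radius (pm): B 85, F 64, K 196, Ga 124, In 142.
So from smallest to largest: F < B < Ga < In < K.

F < B < Ga < In < K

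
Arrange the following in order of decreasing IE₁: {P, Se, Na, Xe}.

Removing the outermost electron gets harder across a period and easier down a group.
Here both period and group differ, so the two effects have to be weighed against each other.
Se > Na: the two effects oppose for this pair; the across-period effect wins (941 vs 496 kJ/mol).
P > Se: the two effects oppose for this pair; the down-group effect wins (1012 vs 941 kJ/mol).
Xe > P: period and group pull opposite ways; the across-period shift dominates (1170 vs 1012 kJ/mol).
Approximate values (kJ/mol): Na 496, P 1012, Se 941, Xe 1170.
So from highest to lowest: Xe > P > Se > Na.

Xe, P, Se, Na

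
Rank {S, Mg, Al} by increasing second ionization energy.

Mg, Al, S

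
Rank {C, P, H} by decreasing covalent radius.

H is in period 1, group 1; C is in period 2, group 14; P is in period 3, group 15.
Moving right in a period, electrons are added to the same shell under a stronger nuclear pull, so atoms get smaller; moving down, a new shell is opened and atoms get larger.
Here both period and group differ, so the two effects have to be weighed against each other.
C > H: period and group pull opposite ways; the down-group shift dominates (75 vs 32 pm).
P > C: the two effects oppose for this pair; the down-group effect wins (111 vs 75 pm).
Tabulated atomic radius (pm): H 32, C 75, P 111.
So from largest to smallest: P > C > H.

P, C, H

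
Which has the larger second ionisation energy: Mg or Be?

Be

Consider each +1 ion: Mg⁺ still has 1 valence electron; Be⁺ still has 1 valence electron.
All are still removing valence electrons, so compare the +1 ions as you would atoms: IE_2 generally rises across a period (higher Z_eff) and falls down a group (larger shell), subject to the usual subshell exceptions.
Valence configurations: Mg⁺ [Ne]3s¹, Be⁺ [He]2s¹.
Tabulated IE_2 (kJ/mol): Mg 1451, Be 1757.
Hence IE_2: Mg < Be.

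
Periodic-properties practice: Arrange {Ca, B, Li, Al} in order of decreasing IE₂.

Li > B > Al > Ca

Consider each +1 ion: Ca⁺ still has 1 valence electron; B⁺ still has 2 valence electrons; Li⁺ is the bare [He] core; Al⁺ still has 2 valence electrons.
Core electrons are held far more tightly than valence electrons, so Li tops the IE_2 order.
Valence configurations: Ca⁺ [Ar]4s¹, B⁺ [He]2s², Al⁺ [Ne]3s².
The numbers (kJ/mol): Ca 1145, B 2427, Li 7298, Al 1817.
So the second ionization energies run Ca < Al < B < Li.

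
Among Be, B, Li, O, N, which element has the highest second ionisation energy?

Li

Consider each +1 ion: Be⁺ still has 1 valence electron; B⁺ still has 2 valence electrons; Li⁺ is the bare [He] core; O⁺ still has 5 valence electrons; N⁺ still has 4 valence electrons.
Core electrons are held far more tightly than valence electrons, so Li tops the IE_2 order.
Valence configurations: Be⁺ [He]2s¹, B⁺ [He]2s², O⁺ [He]2s²2p³, N⁺ [He]2s²2p².
The numbers (kJ/mol): Be 1757, B 2427, Li 7298, O 3388, N 2856.
Overall IE_2 order: Be < B < N < O < Li.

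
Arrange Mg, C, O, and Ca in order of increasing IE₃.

After 2 electrons have been removed, what remains? Mg²⁺ is the bare [Ne] core; C²⁺ still has 2 valence electrons; O²⁺ still has 4 valence electrons; Ca²⁺ is the bare [Ar] core.
Usually core removal costs more than valence removal, but here the competition is close: a tightly held n=2 valence electron can cost more to remove than an n=3 core electron, so the actual values have to decide it.
Valence configurations: C²⁺ [He]2s², O²⁺ [He]2s²2p².
The numbers (kJ/mol): Mg 7733, C 4620, O 5300, Ca 4912.
Overall IE_3 order: C < Ca < O < Mg.

C, Ca, O, Mg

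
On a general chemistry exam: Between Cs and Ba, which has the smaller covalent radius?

Ba

Cs is in period 6, group 1; Ba is in period 6, group 2.
Atomic radius shrinks across a period as nuclear charge pulls the same shell inward, and grows down a group as new shells are added.
All lie in period 6, so atomic radius increases right to left.
So Ba has the smaller covalent radius (Ba < Cs).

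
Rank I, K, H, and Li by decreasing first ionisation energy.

H, I, Li, K

H is in period 1, group 1; Li is in period 2, group 1; K is in period 4, group 1; I is in period 5, group 17.
IE₁ increases left→right with effective nuclear charge and decreases top→bottom as the valence shell moves farther out.
Here both period and group differ, so the two effects have to be weighed against each other.
Li > K: Li sits above K in group 1, so the down-group effect alone puts Li higher.
I > Li: period and group pull opposite ways; the across-period shift dominates (1008 vs 520 kJ/mol).
H > I: the two effects oppose for this pair; the down-group effect wins (1312 vs 1008 kJ/mol).
Approximate values (kJ/mol): H 1312, Li 520, K 419, I 1008.
So from highest to lowest: H > I > Li > K.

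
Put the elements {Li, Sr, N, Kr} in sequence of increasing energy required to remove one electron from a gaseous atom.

Li < Sr < Kr < N

Li is in period 2, group 1; N is in period 2, group 15; Kr is in period 4, group 18; Sr is in period 5, group 2.
IE₁ increases left→right with effective nuclear charge and decreases top→bottom as the valence shell moves farther out.
Neither a single period nor a single group — weigh both effects.
Sr > Li: period and group pull opposite ways; the across-period shift dominates (550 vs 520 kJ/mol).
Kr > Sr: relative to Sr, both the across-period and down-group shifts push Kr's first ionization energy up.
N > Kr: the two effects oppose for this pair; the down-group effect wins (1402 vs 1351 kJ/mol).
Tabulated first ionization energy (kJ/mol): Li 520, N 1402, Kr 1351, Sr 550.
So from lowest to highest: Li < Sr < Kr < N.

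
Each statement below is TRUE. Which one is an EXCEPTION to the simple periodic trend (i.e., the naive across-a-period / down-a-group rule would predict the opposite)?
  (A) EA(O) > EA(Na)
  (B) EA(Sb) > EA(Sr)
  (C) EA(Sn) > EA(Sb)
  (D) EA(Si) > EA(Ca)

The general trend: electron affinity increases across a period and decreases down a group.
(A) O (period 2, group 16) vs Na (period 3, group 1): the stated order agrees with the simple trend.
(B) Sb (period 5, group 15) vs Sr (period 5, group 2): the stated order agrees with the simple trend.
(C) Sn (period 5, group 14) vs Sb (period 5, group 15): the stated order contradicts the simple trend.
(D) Si (period 3, group 14) vs Ca (period 4, group 2): the stated order agrees with the simple trend.
The exception is (C): adding an electron to Sb's half-filled 5p³ is unfavourable, so Sn has the more exothermic EA.

(C)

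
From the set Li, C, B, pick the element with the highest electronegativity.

Li is in period 2, group 1; B is in period 2, group 13; C is in period 2, group 14.
EN rises left→right (higher Z_eff, smaller atoms) and falls top→bottom (larger, more shielded atoms).
All lie in period 2, so electronegativity increases left to right.
The highest electronegativity among these belongs to C.

C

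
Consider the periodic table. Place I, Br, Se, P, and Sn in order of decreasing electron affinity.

Br > I > Se > Sn > P

Electron affinity generally becomes more exothermic across a period toward the halogens and less exothermic down a group.
Here both period and group differ, so the two effects have to be weighed against each other.
Sn > P: this pair runs against the simple trend — see the exception note.
Se > Sn: relative to Sn, both the across-period and down-group shifts push Se's electron affinity up.
I > Se: the two effects oppose for this pair; the across-period effect wins (295 vs 195 kJ/mol).
Br > I: Br sits above I in group 17, so the down-group effect alone puts Br higher.
Note the exception: Sn has a higher electron affinity than P, contrary to the simple trend — adding an electron to P's half-filled np³ subshell costs electron-pairing energy.
Tabulated electron affinity (kJ/mol): P 72, Se 195, Br 325, Sn 107, I 295.
So from highest to lowest: Br > I > Se > Sn > P.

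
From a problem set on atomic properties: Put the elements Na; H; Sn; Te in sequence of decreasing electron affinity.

H is in period 1, group 1; Na is in period 3, group 1; Sn is in period 5, group 14; Te is in period 5, group 16.
EA tends to increase across a period and decrease down a group, though the pattern is less regular than for IE or radius.
These span different periods and groups, so the two trends combine.
H > Na: H sits above Na in group 1, so the down-group effect alone puts H higher.
Sn > H: period and group pull opposite ways; the across-period shift dominates (107 vs 73 kJ/mol).
Te > Sn: Te lies to the right of Sn in period 5, so the across-period effect alone puts Te higher.
For reference (kJ/mol): H 73, Na 53, Sn 107, Te 190.
So from highest to lowest: Te > Sn > H > Na.

Te, Sn, H, Na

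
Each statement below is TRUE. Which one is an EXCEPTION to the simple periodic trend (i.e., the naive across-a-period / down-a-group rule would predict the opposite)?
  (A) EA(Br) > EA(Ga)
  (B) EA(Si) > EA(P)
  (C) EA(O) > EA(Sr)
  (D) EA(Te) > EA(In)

(B)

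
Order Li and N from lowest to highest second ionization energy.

The second ionization energy removes an electron from the +1 ion. For each element: Li⁺ is the bare [He] core; N⁺ still has 4 valence electrons.
Breaking into a closed-shell core is much more expensive than removing a leftover valence electron — Li has the largest IE_2 here.
Approximate IE_2 values (kJ/mol): Li 7298, N 2856.
So the second ionization energies run N < Li.

N, Li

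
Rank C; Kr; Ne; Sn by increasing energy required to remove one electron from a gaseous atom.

Sn < C < Kr < Ne

C is in period 2, group 14; Ne is in period 2, group 18; Kr is in period 4, group 18; Sn is in period 5, group 14.
Removing the outermost electron gets harder across a period and easier down a group.
Here both period and group differ, so the two effects have to be weighed against each other.
C > Sn: C sits above Sn in group 14, so the down-group effect alone puts C higher.
Kr > C: period and group pull opposite ways; the across-period shift dominates (1351 vs 1086 kJ/mol).
Ne > Kr: they share group 18; the group trend gives Ne the larger value.
Tabulated first ionization energy (kJ/mol): C 1086, Ne 2081, Kr 1351, Sn 709.
So from lowest to highest: Sn < C < Kr < Ne.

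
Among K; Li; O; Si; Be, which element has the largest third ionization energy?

IE_3 is the cost of taking one more electron from the +2 cation: K²⁺ is already 1 electron into the core; Li²⁺ is already 1 electron into the core; O²⁺ still has 4 valence electrons; Si²⁺ still has 2 valence electrons; Be²⁺ is the bare [He] core.
Usually core removal costs more than valence removal, but here the competition is close: a tightly held n=2 valence electron can cost more to remove than an n=3 core electron, so the actual values have to decide it.
Valence configurations: O²⁺ [He]2s²2p², Si²⁺ [Ne]3s².
Approximate IE_3 values (kJ/mol): K 4420, Li 11815, O 5300, Si 3232, Be 14849.
Overall IE_3 order: Si < K < O < Li < Be.

Be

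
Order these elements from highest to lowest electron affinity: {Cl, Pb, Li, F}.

Cl, F, Li, Pb

EA tends to increase across a period and decrease down a group, though the pattern is less regular than for IE or radius.
Here both period and group differ, so the two effects have to be weighed against each other.
Li > Pb: the two effects oppose for this pair; the down-group effect wins (60 vs 35 kJ/mol).
F > Li: both are in period 2; the period trend gives F the larger value.
Cl > F: this pair runs against the simple trend — see the exception note.
Note the exception: Cl has a higher electron affinity than F, contrary to the simple trend — F's small 2p subshell makes the incoming electron feel strong e⁻–e⁻ repulsion, so Cl actually releases more energy on gaining an electron.
Approximate values (kJ/mol): Li 60, F 328, Cl 349, Pb 35.
So from highest to lowest: Cl > F > Li > Pb.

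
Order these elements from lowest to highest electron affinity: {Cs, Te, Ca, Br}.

Ca < Cs < Te < Br

Ca is in period 4, group 2; Br is in period 4, group 17; Te is in period 5, group 16; Cs is in period 6, group 1.
Electron affinity generally becomes more exothermic across a period toward the halogens and less exothermic down a group.
These span different periods and groups, so the two trends combine.
Cs > Ca: this pair runs against the simple trend — see the exception note.
Te > Cs: relative to Cs, both the across-period and down-group shifts push Te's electron affinity up.
Br > Te: relative to Te, both the across-period and down-group shifts push Br's electron affinity up.
Note the exception: Cs has a higher electron affinity than Ca, contrary to the simple trend — adding an electron to Ca (ns²) has to open a new, higher-energy np subshell, which is unfavourable.
For reference (kJ/mol): Ca 2, Br 325, Te 190, Cs 46.
So from lowest to highest: Ca < Cs < Te < Br.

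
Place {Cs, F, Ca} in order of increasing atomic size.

F < Ca < Cs

Atomic radius shrinks across a period as nuclear charge pulls the same shell inward, and grows down a group as new shells are added.
These span different periods and groups, so the two trends combine.
Ca > F: relative to F, both the across-period and down-group shifts push Ca's atomic radius up.
Cs > Ca: both effects reinforce here, so Cs is clearly the larger of the two.
For reference (pm): F 64, Ca 171, Cs 232.
So from smallest to largest: F < Ca < Cs.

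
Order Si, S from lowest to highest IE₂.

The second ionization energy removes an electron from the +1 ion. For each element: Si⁺ still has 3 valence electrons; S⁺ still has 5 valence electrons.
All are still removing valence electrons, so compare the +1 ions as you would atoms: IE_2 generally rises across a period (higher Z_eff) and falls down a group (larger shell), subject to the usual subshell exceptions.
Valence configurations: Si⁺ [Ne]3s²3p¹, S⁺ [Ne]3s²3p³.
Tabulated IE_2 (kJ/mol): Si 1577, S 2252.
Overall IE_2 order: Si < S.

Si < S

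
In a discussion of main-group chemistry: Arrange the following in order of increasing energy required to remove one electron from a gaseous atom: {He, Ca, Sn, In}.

In, Ca, Sn, He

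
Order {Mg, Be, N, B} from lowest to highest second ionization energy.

Mg < Be < B < N

Consider each +1 ion: Mg⁺ still has 1 valence electron; Be⁺ still has 1 valence electron; N⁺ still has 4 valence electrons; B⁺ still has 2 valence electrons.
All are still removing valence electrons, so compare the +1 ions as you would atoms: IE_2 generally rises across a period (higher Z_eff) and falls down a group (larger shell), subject to the usual subshell exceptions.
Valence configurations: Mg⁺ [Ne]3s¹, Be⁺ [He]2s¹, N⁺ [He]2s²2p², B⁺ [He]2s².
Approximate IE_2 values (kJ/mol): Mg 1451, Be 1757, N 2856, B 2427.
Hence IE_2: Mg < Be < B < N.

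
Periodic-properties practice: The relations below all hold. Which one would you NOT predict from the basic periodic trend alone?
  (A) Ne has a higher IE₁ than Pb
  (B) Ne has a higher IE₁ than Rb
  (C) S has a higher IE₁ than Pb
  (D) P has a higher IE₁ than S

(D)

The general trend: IE₁ increases across a period and decreases down a group.
(A) Ne (period 2, group 18) vs Pb (period 6, group 14): the stated order agrees with the simple trend.
(B) Ne (period 2, group 18) vs Rb (period 5, group 1): the stated order agrees with the simple trend.
(C) S (period 3, group 16) vs Pb (period 6, group 14): the stated order agrees with the simple trend.
(D) P (period 3, group 15) vs S (period 3, group 16): the stated order contradicts the simple trend.
The exception is (D): S (3p⁴) ionizes more easily than half-filled P (3p³) because the paired 3p electron in S is pushed out by e⁻–e⁻ repulsion.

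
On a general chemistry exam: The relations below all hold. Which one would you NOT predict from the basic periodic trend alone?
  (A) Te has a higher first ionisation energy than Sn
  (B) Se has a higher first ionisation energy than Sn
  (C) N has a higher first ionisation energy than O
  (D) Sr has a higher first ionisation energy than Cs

(C)

The general trend: first ionisation energy increases across a period and decreases down a group.
(A) Te (period 5, group 16) vs Sn (period 5, group 14): the stated order agrees with the simple trend.
(B) Se (period 4, group 16) vs Sn (period 5, group 14): the stated order agrees with the simple trend.
(C) N (period 2, group 15) vs O (period 2, group 16): the stated order contradicts the simple trend.
(D) Sr (period 5, group 2) vs Cs (period 6, group 1): the stated order agrees with the simple trend.
The exception is (C): pairing an electron in O's 2p⁴ costs repulsion energy, so O ionizes more easily than half-filled N (2p³).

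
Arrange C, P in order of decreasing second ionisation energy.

The second ionization energy removes an electron from the +1 ion. For each element: C⁺ still has 3 valence electrons; P⁺ still has 4 valence electrons.
All are still removing valence electrons, so compare the +1 ions as you would atoms: IE_2 generally rises across a period (higher Z_eff) and falls down a group (larger shell), subject to the usual subshell exceptions.
Valence configurations: C⁺ [He]2s²2p¹, P⁺ [Ne]3s²3p².
Approximate IE_2 values (kJ/mol): C 2353, P 1907.
Putting it together, IE_2: P < C.

C, P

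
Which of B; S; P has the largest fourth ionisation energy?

After 3 electrons have been removed, what remains? B³⁺ is the bare [He] core; S³⁺ still has 3 valence electrons; P³⁺ still has 2 valence electrons.
Core electrons are held far more tightly than valence electrons, so B tops the IE_4 order.
Valence configurations: S³⁺ [Ne]3s²3p¹, P³⁺ [Ne]3s².
S³⁺ loses a lone 3p electron whereas P³⁺ must break into a filled 3s² pair, so IE_4(P) > IE_4(S) even though S has the higher nuclear charge.
The numbers (kJ/mol): B 25026, S 4556, P 4964.
Putting it together, IE_4: S < P < B.

B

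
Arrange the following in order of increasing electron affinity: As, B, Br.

B is in period 2, group 13; As is in period 4, group 15; Br is in period 4, group 17.
Atoms with high Z_eff and room in the valence shell (especially the halogens) have the most exothermic electron affinities.
Neither a single period nor a single group — weigh both effects.
As > B: the two effects oppose for this pair; the across-period effect wins (78 vs 27 kJ/mol).
Br > As: both are in period 4; the period trend gives Br the larger value.
Approximate values (kJ/mol): B 27, As 78, Br 325.
So from lowest to highest: B < As < Br.

B < As < Br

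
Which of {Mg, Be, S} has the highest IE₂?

The second ionization energy removes an electron from the +1 ion. For each element: Mg⁺ still has 1 valence electron; Be⁺ still has 1 valence electron; S⁺ still has 5 valence electrons.
All are still removing valence electrons, so compare the +1 ions as you would atoms: IE_2 generally rises across a period (higher Z_eff) and falls down a group (larger shell), subject to the usual subshell exceptions.
Valence configurations: Mg⁺ [Ne]3s¹, Be⁺ [He]2s¹, S⁺ [Ne]3s²3p³.
Approximate IE_2 values (kJ/mol): Mg 1451, Be 1757, S 2252.
Hence IE_2: Mg < Be < S.

S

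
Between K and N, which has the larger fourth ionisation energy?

N

After 3 electrons have been removed, what remains? K³⁺ is already 2 electrons into the core; N³⁺ still has 2 valence electrons.
Usually core removal costs more than valence removal, but here the competition is close: a tightly held n=2 valence electron can cost more to remove than an n=3 core electron, so the actual values have to decide it.
Approximate IE_4 values (kJ/mol): K 5877, N 7475.
So the fourth ionization energies run K < N.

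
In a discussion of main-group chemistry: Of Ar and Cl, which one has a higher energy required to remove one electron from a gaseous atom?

IE₁ increases left→right with effective nuclear charge and decreases top→bottom as the valence shell moves farther out.
All lie in period 3, so first ionization energy increases left to right.
So Ar has the higher energy required to remove one electron from a gaseous atom (Ar > Cl).

Ar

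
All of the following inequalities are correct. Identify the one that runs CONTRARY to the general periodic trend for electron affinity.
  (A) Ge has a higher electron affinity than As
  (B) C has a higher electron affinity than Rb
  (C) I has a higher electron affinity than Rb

The general trend: electron affinity increases across a period and decreases down a group.
(A) Ge (period 4, group 14) vs As (period 4, group 15): the stated order contradicts the simple trend.
(B) C (period 2, group 14) vs Rb (period 5, group 1): the stated order agrees with the simple trend.
(C) I (period 5, group 17) vs Rb (period 5, group 1): the stated order agrees with the simple trend.
The exception is (A): adding an electron to As's half-filled 4p³ is unfavourable, so Ge (4p²) has the more exothermic EA.

(A)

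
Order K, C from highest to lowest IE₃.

C > K

The third ionization energy removes an electron from the +2 ion. For each element: K²⁺ is already 1 electron into the core; C²⁺ still has 2 valence electrons.
Usually core removal costs more than valence removal, but here the competition is close: a tightly held n=2 valence electron can cost more to remove than an n=3 core electron, so the actual values have to decide it.
The numbers (kJ/mol): K 4420, C 4620.
So the third ionization energies run K < C.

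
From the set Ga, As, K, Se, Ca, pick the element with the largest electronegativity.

Se

K is in period 4, group 1; Ca is in period 4, group 2; Ga is in period 4, group 13; As is in period 4, group 15; Se is in period 4, group 16.
Electronegativity increases across a period and decreases down a group, tracking effective nuclear charge and atomic size.
All lie in period 4, so electronegativity increases left to right.
The largest electronegativity among these belongs to Se.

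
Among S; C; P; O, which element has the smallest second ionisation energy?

P

IE_2 is the cost of taking one more electron from the +1 cation: S⁺ still has 5 valence electrons; C⁺ still has 3 valence electrons; P⁺ still has 4 valence electrons; O⁺ still has 5 valence electrons.
All are still removing valence electrons, so compare the +1 ions as you would atoms: IE_2 generally rises across a period (higher Z_eff) and falls down a group (larger shell), subject to the usual subshell exceptions.
Valence configurations: S⁺ [Ne]3s²3p³, C⁺ [He]2s²2p¹, P⁺ [Ne]3s²3p², O⁺ [He]2s²2p³.
Tabulated IE_2 (kJ/mol): S 2252, C 2353, P 1907, O 3388.
Overall IE_2 order: P < S < C < O.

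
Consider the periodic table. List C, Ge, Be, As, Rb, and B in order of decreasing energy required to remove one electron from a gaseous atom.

Be is in period 2, group 2; B is in period 2, group 13; C is in period 2, group 14; Ge is in period 4, group 14; As is in period 4, group 15; Rb is in period 5, group 1.
Across a period the outer electron is held more tightly (higher IE₁); down a group it sits in a higher shell, more shielded, and comes off more easily.
Here both period and group differ, so the two effects have to be weighed against each other.
Ge > Rb: both effects reinforce here, so Ge is clearly the higher of the two.
B > Ge: period and group pull opposite ways; the down-group shift dominates (801 vs 762 kJ/mol).
Be > B: this pair runs against the simple trend — see the exception note.
As > Be: period and group pull opposite ways; the across-period shift dominates (947 vs 900 kJ/mol).
C > As: period and group pull opposite ways; the down-group shift dominates (1086 vs 947 kJ/mol).
Note the exception: Be has a higher first ionization energy than B, contrary to the simple trend — removing B's lone 2p electron is easier than breaking Be's filled 2s².
Approximate values (kJ/mol): Be 900, B 801, C 1086, Ge 762, As 947, Rb 403.
So from highest to lowest: C > As > Be > B > Ge > Rb.

C > As > Be > B > Ge > Rb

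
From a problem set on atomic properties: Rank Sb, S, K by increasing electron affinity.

S is in period 3, group 16; K is in period 4, group 1; Sb is in period 5, group 15.
Atoms with high Z_eff and room in the valence shell (especially the halogens) have the most exothermic electron affinities.
Neither a single period nor a single group — weigh both effects.
Sb > K: period and group pull opposite ways; the across-period shift dominates (103 vs 48 kJ/mol).
S > Sb: relative to Sb, both the across-period and down-group shifts push S's electron affinity up.
Approximate values (kJ/mol): S 200, K 48, Sb 103.
So from lowest to highest: K < Sb < S.

K < Sb < S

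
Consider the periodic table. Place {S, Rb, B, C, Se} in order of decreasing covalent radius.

B is in period 2, group 13; C is in period 2, group 14; S is in period 3, group 16; Se is in period 4, group 16; Rb is in period 5, group 1.
Across a period the added protons contract the valence shell; down a group each new principal shell makes the atom larger.
Here both period and group differ, so the two effects have to be weighed against each other.
B > C: B lies to the left of C in period 2, so the across-period effect alone puts B larger.
S > B: period and group pull opposite ways; the down-group shift dominates (103 vs 85 pm).
Se > S: they share group 16; the group trend gives Se the larger value.
Rb > Se: both effects reinforce here, so Rb is clearly the larger of the two.
Tabulated atomic radius (pm): B 85, C 75, S 103, Se 116, Rb 210.
So from largest to smallest: Rb > Se > S > B > C.

Rb, Se, S, B, C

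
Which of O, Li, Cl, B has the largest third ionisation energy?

Li

The third ionization energy removes an electron from the +2 ion. For each element: O²⁺ still has 4 valence electrons; Li²⁺ is already 1 electron into the core; Cl²⁺ still has 5 valence electrons; B²⁺ still has 1 valence electron.
Breaking into a closed-shell core is much more expensive than removing a leftover valence electron — Li has the largest IE_3 here.
Valence configurations: O²⁺ [He]2s²2p², Cl²⁺ [Ne]3s²3p³, B²⁺ [He]2s¹.
Approximate IE_3 values (kJ/mol): O 5300, Li 11815, Cl 3822, B 3660.
Hence IE_3: B < Cl < O < Li.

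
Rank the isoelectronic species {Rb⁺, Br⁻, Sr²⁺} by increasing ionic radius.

All of these have 36 electrons, so size is governed by nuclear charge alone: the more protons, the stronger the pull on the same electron cloud, and the smaller the ion.
Nuclear charges: Sr²⁺ (Z=38), Rb⁺ (Z=37), Br⁻ (Z=35).
Smallest to largest: Sr²⁺ < Rb⁺ < Br⁻.

Sr²⁺ < Rb⁺ < Br⁻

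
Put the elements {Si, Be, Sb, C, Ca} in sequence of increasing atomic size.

Be is in period 2, group 2; C is in period 2, group 14; Si is in period 3, group 14; Ca is in period 4, group 2; Sb is in period 5, group 15.
Moving right in a period, electrons are added to the same shell under a stronger nuclear pull, so atoms get smaller; moving down, a new shell is opened and atoms get larger.
Here both period and group differ, so the two effects have to be weighed against each other.
Be > C: both are in period 2; the period trend gives Be the larger value.
Si > Be: the two effects oppose for this pair; the down-group effect wins (116 vs 102 pm).
Sb > Si: the two effects oppose for this pair; the down-group effect wins (140 vs 116 pm).
Ca > Sb: period and group pull opposite ways; the across-period shift dominates (171 vs 140 pm).
For reference (pm): Be 102, C 75, Si 116, Ca 171, Sb 140.
So from smallest to largest: C < Be < Si < Sb < Ca.

C < Be < Si < Sb < Ca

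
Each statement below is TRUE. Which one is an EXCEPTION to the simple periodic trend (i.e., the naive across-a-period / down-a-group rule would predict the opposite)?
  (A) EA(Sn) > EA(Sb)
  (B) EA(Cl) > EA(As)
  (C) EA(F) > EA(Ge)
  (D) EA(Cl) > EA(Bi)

(A)

The general trend: electron affinity increases across a period and decreases down a group.
(A) Sn (period 5, group 14) vs Sb (period 5, group 15): the stated order contradicts the simple trend.
(B) Cl (period 3, group 17) vs As (period 4, group 15): the stated order agrees with the simple trend.
(C) F (period 2, group 17) vs Ge (period 4, group 14): the stated order agrees with the simple trend.
(D) Cl (period 3, group 17) vs Bi (period 6, group 15): the stated order agrees with the simple trend.
The exception is (A): adding an electron to Sb's half-filled 5p³ is unfavourable, so Sn has the more exothermic EA.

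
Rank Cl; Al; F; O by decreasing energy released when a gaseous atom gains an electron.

Cl > F > O > Al

O is in period 2, group 16; F is in period 2, group 17; Al is in period 3, group 13; Cl is in period 3, group 17.
Adding an electron releases more energy for atoms nearer the top right (short of the noble gases).
These span different periods and groups, so the two trends combine.
O > Al: both effects reinforce here, so O is clearly the higher of the two.
F > O: both are in period 2; the period trend gives F the larger value.
Cl > F: this pair runs against the simple trend — see the exception note.
Note the exception: Cl has a higher electron affinity than F, contrary to the simple trend — F's small 2p subshell makes the incoming electron feel strong e⁻–e⁻ repulsion, so Cl actually releases more energy on gaining an electron.
Tabulated electron affinity (kJ/mol): O 141, F 328, Al 42, Cl 349.
So from highest to lowest: Cl > F > O > Al.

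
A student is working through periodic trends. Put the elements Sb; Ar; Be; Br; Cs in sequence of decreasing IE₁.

Across a period the outer electron is held more tightly (higher IE₁); down a group it sits in a higher shell, more shielded, and comes off more easily.
These span different periods and groups, so the two trends combine.
Sb > Cs: relative to Cs, both the across-period and down-group shifts push Sb's first ionization energy up.
Be > Sb: period and group pull opposite ways; the down-group shift dominates (900 vs 831 kJ/mol).
Br > Be: the two effects oppose for this pair; the across-period effect wins (1140 vs 900 kJ/mol).
Ar > Br: both effects reinforce here, so Ar is clearly the higher of the two.
For reference (kJ/mol): Be 900, Ar 1521, Br 1140, Sb 831, Cs 376.
So from highest to lowest: Ar > Br > Be > Sb > Cs.

Ar, Br, Be, Sb, Cs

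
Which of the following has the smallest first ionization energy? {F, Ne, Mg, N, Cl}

Mg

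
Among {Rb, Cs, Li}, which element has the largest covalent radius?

Li is in period 2, group 1; Rb is in period 5, group 1; Cs is in period 6, group 1.
Across a period the added protons contract the valence shell; down a group each new principal shell makes the atom larger.
All are in group 1, so atomic radius increases down the group.
The largest covalent radius among these belongs to Cs.

Cs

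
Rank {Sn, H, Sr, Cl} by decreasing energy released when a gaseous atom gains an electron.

H is in period 1, group 1; Cl is in period 3, group 17; Sr is in period 5, group 2; Sn is in period 5, group 14.
Atoms with high Z_eff and room in the valence shell (especially the halogens) have the most exothermic electron affinities.
These span different periods and groups, so the two trends combine.
H > Sr: period and group pull opposite ways; the down-group shift dominates (73 vs 5 kJ/mol).
Sn > H: period and group pull opposite ways; the across-period shift dominates (107 vs 73 kJ/mol).
Cl > Sn: relative to Sn, both the across-period and down-group shifts push Cl's electron affinity up.
For reference (kJ/mol): H 73, Cl 349, Sr 5, Sn 107.
So from highest to lowest: Cl > Sn > H > Sr.

Cl > Sn > H > Sr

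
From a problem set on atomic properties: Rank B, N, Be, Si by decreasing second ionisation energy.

N > B > Be > Si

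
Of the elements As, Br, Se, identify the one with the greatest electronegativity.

Br

As is in period 4, group 15; Se is in period 4, group 16; Br is in period 4, group 17.
EN rises left→right (higher Z_eff, smaller atoms) and falls top→bottom (larger, more shielded atoms).
All lie in period 4, so electronegativity increases left to right.
The greatest electronegativity among these belongs to Br.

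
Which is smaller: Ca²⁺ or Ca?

Forming Ca²⁺ removes 2 electrons from Ca. Fewer electrons for the same nuclear charge means less shielding and a higher Z_eff on the remaining electrons, and for main-group metals the entire outer shell is lost.
A cation is smaller than its parent atom: Ca²⁺ < Ca.

Ca²⁺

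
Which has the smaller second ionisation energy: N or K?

N

After 1 electron has been removed, what remains? N⁺ still has 4 valence electrons; K⁺ is the bare [Ar] core.
Pulling an electron out of a noble-gas core costs far more than removing a remaining valence electron, so K sits at the high end of IE_2.
Tabulated IE_2 (kJ/mol): N 2856, K 3052.
So the second ionization energies run N < K.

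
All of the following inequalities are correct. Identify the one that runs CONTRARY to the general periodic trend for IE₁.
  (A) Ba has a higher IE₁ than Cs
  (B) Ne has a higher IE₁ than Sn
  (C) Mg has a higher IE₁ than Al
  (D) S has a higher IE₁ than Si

(C)

The general trend: IE₁ increases across a period and decreases down a group.
(A) Ba (period 6, group 2) vs Cs (period 6, group 1): the stated order agrees with the simple trend.
(B) Ne (period 2, group 18) vs Sn (period 5, group 14): the stated order agrees with the simple trend.
(C) Mg (period 3, group 2) vs Al (period 3, group 13): the stated order contradicts the simple trend.
(D) S (period 3, group 16) vs Si (period 3, group 14): the stated order agrees with the simple trend.
The exception is (C): Al's single 3p electron is easier to remove than one from Mg's filled 3s².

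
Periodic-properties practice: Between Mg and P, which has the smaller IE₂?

Mg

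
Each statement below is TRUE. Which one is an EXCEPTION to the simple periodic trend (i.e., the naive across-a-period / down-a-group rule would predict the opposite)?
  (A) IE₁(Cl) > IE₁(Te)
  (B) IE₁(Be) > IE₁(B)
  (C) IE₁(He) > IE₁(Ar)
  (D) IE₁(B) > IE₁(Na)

The general trend: first ionisation energy increases across a period and decreases down a group.
(A) Cl (period 3, group 17) vs Te (period 5, group 16): the stated order agrees with the simple trend.
(B) Be (period 2, group 2) vs B (period 2, group 13): the stated order contradicts the simple trend.
(C) He (period 1, group 18) vs Ar (period 3, group 18): the stated order agrees with the simple trend.
(D) B (period 2, group 13) vs Na (period 3, group 1): the stated order agrees with the simple trend.
The exception is (B): removing B's lone 2p electron is easier than breaking Be's filled 2s².

(B)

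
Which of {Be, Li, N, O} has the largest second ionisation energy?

Li

After 1 electron has been removed, what remains? Be⁺ still has 1 valence electron; Li⁺ is the bare [He] core; N⁺ still has 4 valence electrons; O⁺ still has 5 valence electrons.
Breaking into a closed-shell core is much more expensive than removing a leftover valence electron — Li has the largest IE_2 here.
Valence configurations: Be⁺ [He]2s¹, N⁺ [He]2s²2p², O⁺ [He]2s²2p³.
Approximate IE_2 values (kJ/mol): Be 1757, Li 7298, N 2856, O 3388.
Hence IE_2: Be < N < O < Li.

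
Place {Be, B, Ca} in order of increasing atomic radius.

B, Be, Ca

Radius decreases left→right (rising Z_eff, same n) and increases top→bottom (higher n).
These span different periods and groups, so the two trends combine.
Be > B: Be lies to the left of B in period 2, so the across-period effect alone puts Be larger.
Ca > Be: Ca sits below Be in group 2, so the down-group effect alone puts Ca larger.
Tabulated atomic radius (pm): Be 102, B 85, Ca 171.
So from smallest to largest: B < Be < Ca.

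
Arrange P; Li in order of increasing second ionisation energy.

P < Li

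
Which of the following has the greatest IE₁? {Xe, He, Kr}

He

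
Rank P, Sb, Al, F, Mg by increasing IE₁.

Al, Mg, Sb, P, F

Removing the outermost electron gets harder across a period and easier down a group.
Neither a single period nor a single group — weigh both effects.
Mg > Al: this pair runs against the simple trend — see the exception note.
Sb > Mg: the two effects oppose for this pair; the across-period effect wins (831 vs 738 kJ/mol).
P > Sb: P sits above Sb in group 15, so the down-group effect alone puts P higher.
F > P: relative to P, both the across-period and down-group shifts push F's first ionization energy up.
Note the exception: Mg has a higher first ionization energy than Al, contrary to the simple trend — Al's single 3p electron is easier to remove than one from Mg's filled 3s².
Tabulated first ionization energy (kJ/mol): F 1681, Mg 738, Al 578, P 1012, Sb 831.
So from lowest to highest: Al < Mg < Sb < P < F.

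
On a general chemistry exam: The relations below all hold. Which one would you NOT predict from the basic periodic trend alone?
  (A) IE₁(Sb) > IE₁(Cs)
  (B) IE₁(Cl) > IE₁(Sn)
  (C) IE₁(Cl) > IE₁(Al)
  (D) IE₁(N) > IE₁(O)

The general trend: first ionization energy increases across a period and decreases down a group.
(A) Sb (period 5, group 15) vs Cs (period 6, group 1): the stated order agrees with the simple trend.
(B) Cl (period 3, group 17) vs Sn (period 5, group 14): the stated order agrees with the simple trend.
(C) Cl (period 3, group 17) vs Al (period 3, group 13): the stated order agrees with the simple trend.
(D) N (period 2, group 15) vs O (period 2, group 16): the stated order contradicts the simple trend.
The exception is (D): pairing an electron in O's 2p⁴ costs repulsion energy, so O ionizes more easily than half-filled N (2p³).

(D)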